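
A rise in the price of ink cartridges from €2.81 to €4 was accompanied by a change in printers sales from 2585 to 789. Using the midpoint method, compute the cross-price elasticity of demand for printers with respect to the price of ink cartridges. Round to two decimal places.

%ΔQ_x = (789 − 2585)/[(2585+789)/2] = -1796/1687 ≈ -1.0646.
%ΔP_y = (4 − 2.81)/[(2.81+4)/2] ≈ 0.3495.
E_xy = -1.0646/0.3495 ≈ -3.05.
E_xy < 0, so printers and ink cartridges are complements.

-3.05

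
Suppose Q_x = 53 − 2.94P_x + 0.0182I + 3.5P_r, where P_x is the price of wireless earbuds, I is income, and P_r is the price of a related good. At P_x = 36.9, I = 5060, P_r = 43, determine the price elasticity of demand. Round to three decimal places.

-0.580

Substituting, Q_x = 53 − 2.94(36.9) + 0.0182(5060) + 3.5(43) = 53 − 108.486 + 92.092 + 150.5 = 187.106.
∂Q_x/∂P_x = −2.94, so E_p = (−2.94)·(36.9/187.106) ≈ -0.580.
|E_p| < 1: demand is inelastic.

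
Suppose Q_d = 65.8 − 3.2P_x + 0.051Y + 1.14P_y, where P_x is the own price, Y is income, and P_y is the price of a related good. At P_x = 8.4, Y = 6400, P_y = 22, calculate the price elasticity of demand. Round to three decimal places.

-0.069

At the given point, Q_d = 65.8 − 3.2(8.4) + 0.051(6400) + 1.14(22) = 65.8 − 26.88 + 326.4 + 25.08 = 390.4.
∂Q_d/∂P_x = −3.2, so E_p = (−3.2)·(8.4/390.4) ≈ -0.069.
|E_p| < 1: demand is inelastic.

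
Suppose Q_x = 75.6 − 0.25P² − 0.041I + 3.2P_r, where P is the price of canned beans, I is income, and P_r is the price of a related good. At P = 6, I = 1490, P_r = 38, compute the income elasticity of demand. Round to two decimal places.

First evaluate Q_x: 75.6 − 0.25(6)² − 0.041(1490) + 3.2(38) = 75.6 − 9 − 61.09 + 121.6 = 127.11.
∂Q_x/∂I = −0.041, so E_I = -0.041·(1490/127.11) ≈ -0.48.
E_I < 0: inferior good.

-0.48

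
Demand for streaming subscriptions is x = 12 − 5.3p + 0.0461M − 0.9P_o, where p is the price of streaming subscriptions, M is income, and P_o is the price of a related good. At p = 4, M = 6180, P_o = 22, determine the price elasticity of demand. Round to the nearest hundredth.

Evaluating quantity at (p, M, P_o) gives x = 12 − 5.3(4) + 0.0461(6180) − 0.9(22) = 12 − 21.2 + 284.898 − 19.8 = 255.898.
∂x/∂p = −5.3, so E_p = (−5.3)·(4/255.898) ≈ -0.08.
|E_p| < 1: demand is inelastic.

-0.08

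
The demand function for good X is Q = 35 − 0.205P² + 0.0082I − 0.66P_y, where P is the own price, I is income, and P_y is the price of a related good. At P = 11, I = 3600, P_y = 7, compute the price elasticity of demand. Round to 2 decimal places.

At the given point, Q = 35 − 0.205(11)² + 0.0082(3600) − 0.66(7) = 35 − 24.805 + 29.52 − 4.62 = 35.095.
∂Q/∂P = −2·0.205·P = -4.51, so E_p = -4.51·(11/35.095) ≈ -1.41.
|E_p| > 1: demand is elastic.

-1.41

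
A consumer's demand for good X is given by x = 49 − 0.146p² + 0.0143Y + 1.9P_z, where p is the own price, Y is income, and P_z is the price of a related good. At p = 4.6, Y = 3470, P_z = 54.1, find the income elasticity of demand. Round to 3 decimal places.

0.250

x = 49 − 0.146(4.6)² + 0.0143(3470) + 1.9(54.1) = 49 − 3.0894 + 49.621 + 102.79 = 198.3216.
∂x/∂Y = +0.0143, so E_I = 0.0143·(3470/198.3216) ≈ 0.250.
E_I ∈ (0,1): normal good (necessity).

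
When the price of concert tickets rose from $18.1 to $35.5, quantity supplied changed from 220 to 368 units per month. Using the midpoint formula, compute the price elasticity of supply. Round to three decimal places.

%Δq = (368 − 220)/[(220 + 368)/2] = 148/294 ≈ 0.5034.
%Δp = (35.5 − 18.1)/[(18.1 + 35.5)/2] = 17.4/26.8 ≈ 0.6493.
Arc elasticity E = %Δq/%Δp ≈ 0.5034/0.6493 ≈ 0.775.
|E| < 1: supply is inelastic over this range.

0.775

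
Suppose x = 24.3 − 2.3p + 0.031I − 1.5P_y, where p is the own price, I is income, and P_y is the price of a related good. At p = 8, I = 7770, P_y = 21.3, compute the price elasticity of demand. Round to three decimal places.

-0.086

Evaluating quantity at (p, I, P_y) gives x = 24.3 − 2.3(8) + 0.031(7770) − 1.5(21.3) = 24.3 − 18.4 + 240.87 − 31.95 = 214.82.
∂x/∂p = −2.3, so E_p = (−2.3)·(8/214.82) ≈ -0.086.
|E_p| < 1: demand is inelastic.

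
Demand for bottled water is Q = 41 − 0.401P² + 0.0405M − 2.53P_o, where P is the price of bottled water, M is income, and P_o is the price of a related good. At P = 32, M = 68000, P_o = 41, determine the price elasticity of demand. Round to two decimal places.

-0.36

Evaluating quantity at (P, M, P_o) gives Q = 41 − 0.401(32)² + 0.0405(68000) − 2.53(41) = 41 − 410.624 + 2754 − 103.73 = 2280.646.
∂Q/∂P = −2·0.401·P = -25.664, so E_p = -25.664·(32/2280.646) ≈ -0.36.
|E_p| < 1: demand is inelastic.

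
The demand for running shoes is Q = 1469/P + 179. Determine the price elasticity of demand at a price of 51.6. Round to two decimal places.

-0.14

At P = 51.6, Q = 207.469.
dQ/dP = −1469/P² = −0.5517.
Point elasticity E = (dQ/dP)·(P/Q) = -0.5517 × 51.6/207.469 ≈ -0.14.
|E| < 1, so demand is inelastic at this price.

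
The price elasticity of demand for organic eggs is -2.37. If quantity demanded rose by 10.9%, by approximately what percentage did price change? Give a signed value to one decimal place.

-4.6

%ΔQ ≈ E × %ΔP ⇒ %ΔP = %ΔQ / E = (10.9%)/(-2.37) ≈ -4.6%.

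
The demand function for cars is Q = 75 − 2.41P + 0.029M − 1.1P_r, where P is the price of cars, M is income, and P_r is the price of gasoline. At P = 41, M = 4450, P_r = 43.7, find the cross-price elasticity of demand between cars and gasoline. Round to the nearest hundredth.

Q = 75 − 2.41(41) + 0.029(4450) − 1.1(43.7) = 75 − 98.81 + 129.05 − 48.07 = 57.17.
∂Q/∂P_r = −1.1, so E_xy = -1.1·(43.7/57.17) ≈ -0.84.
E_xy < 0: the goods are complements.

-0.84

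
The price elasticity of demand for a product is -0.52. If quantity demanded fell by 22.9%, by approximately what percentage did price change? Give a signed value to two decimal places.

%ΔQ ≈ E × %ΔP ⇒ %ΔP = %ΔQ / E = (-22.9%)/(-0.52) ≈ 44.04%.

44.04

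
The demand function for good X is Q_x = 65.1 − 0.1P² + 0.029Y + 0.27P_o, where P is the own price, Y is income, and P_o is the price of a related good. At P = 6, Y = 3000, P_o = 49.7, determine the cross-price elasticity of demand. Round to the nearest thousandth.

Q_x = 65.1 − 0.1(6)² + 0.029(3000) + 0.27(49.7) = 65.1 − 3.6 + 87 + 13.419 = 161.919.
∂Q_x/∂P_o = +0.27, so E_xy = 0.27·(49.7/161.919) ≈ 0.083.
E_xy > 0: the goods are substitutes.

0.083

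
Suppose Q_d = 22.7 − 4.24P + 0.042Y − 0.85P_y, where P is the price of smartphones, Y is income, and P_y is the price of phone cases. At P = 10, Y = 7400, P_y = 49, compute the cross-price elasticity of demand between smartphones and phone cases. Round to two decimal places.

-0.17

Q_d = 22.7 − 4.24(10) + 0.042(7400) − 0.85(49) = 22.7 − 42.4 + 310.8 − 41.65 = 249.45.
∂Q_d/∂P_y = −0.85, so E_xy = -0.85·(49/249.45) ≈ -0.17.
E_xy < 0: the goods are complements.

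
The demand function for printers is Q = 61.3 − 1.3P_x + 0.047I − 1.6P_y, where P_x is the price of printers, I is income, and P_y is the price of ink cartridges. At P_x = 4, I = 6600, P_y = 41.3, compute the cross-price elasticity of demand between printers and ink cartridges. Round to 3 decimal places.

At the given point, Q = 61.3 − 1.3(4) + 0.047(6600) − 1.6(41.3) = 61.3 − 5.2 + 310.2 − 66.08 = 300.22.
∂Q/∂P_y = −1.6, so E_xy = -1.6·(41.3/300.22) ≈ -0.220.
E_xy < 0: the goods are complements.

-0.220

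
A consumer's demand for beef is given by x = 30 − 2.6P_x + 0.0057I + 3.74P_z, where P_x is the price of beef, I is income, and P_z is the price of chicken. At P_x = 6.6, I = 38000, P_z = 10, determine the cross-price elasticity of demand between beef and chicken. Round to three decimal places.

0.140

First evaluate x: 30 − 2.6(6.6) + 0.0057(38000) + 3.74(10) = 30 − 17.16 + 216.6 + 37.4 = 266.84.
∂x/∂P_z = +3.74, so E_xy = 3.74·(10/266.84) ≈ 0.140.
E_xy > 0: the goods are substitutes.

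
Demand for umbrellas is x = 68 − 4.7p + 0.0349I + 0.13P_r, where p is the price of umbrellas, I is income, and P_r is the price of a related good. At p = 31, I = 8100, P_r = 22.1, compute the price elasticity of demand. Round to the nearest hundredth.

-0.70

At the given point, x = 68 − 4.7(31) + 0.0349(8100) + 0.13(22.1) = 68 − 145.7 + 282.69 + 2.873 = 207.863.
∂x/∂p = −4.7, so E_p = (−4.7)·(31/207.863) ≈ -0.70.
|E_p| < 1: demand is inelastic.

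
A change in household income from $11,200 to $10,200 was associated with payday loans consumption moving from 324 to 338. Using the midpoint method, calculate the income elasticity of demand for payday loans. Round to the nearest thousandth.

-0.453

%ΔQ = (338 − 324)/[(324+338)/2] = 14/331 ≈ 0.0423.
%ΔI = (10,200 − 11,200)/[(11,200+10,200)/2] = -1000/10700 ≈ -0.0935.
E_I = %ΔQ/%ΔI ≈ -0.453.
E_I < 0: inferior good.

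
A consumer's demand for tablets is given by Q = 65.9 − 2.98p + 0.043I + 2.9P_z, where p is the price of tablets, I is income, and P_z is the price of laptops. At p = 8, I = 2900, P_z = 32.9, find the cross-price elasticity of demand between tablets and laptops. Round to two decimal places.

Substituting, Q = 65.9 − 2.98(8) + 0.043(2900) + 2.9(32.9) = 65.9 − 23.84 + 124.7 + 95.41 = 262.17.
∂Q/∂P_z = +2.9, so E_xy = 2.9·(32.9/262.17) ≈ 0.36.
E_xy > 0: the goods are substitutes.

0.36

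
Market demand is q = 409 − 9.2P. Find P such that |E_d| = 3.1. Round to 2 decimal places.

33.61

Set −bP/(a − bP) = −3.1 ⇒ bP = 3.1(a − bP) ⇒ bP(1+3.1) = 3.1·a.
P = 3.1·409/(9.2·4.1) ≈ 33.61.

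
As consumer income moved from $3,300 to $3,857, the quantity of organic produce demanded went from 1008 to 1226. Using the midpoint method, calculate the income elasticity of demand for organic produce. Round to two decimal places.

1.25

%ΔQ = (1226 − 1008)/[(1008+1226)/2] = 218/1117 ≈ 0.1952.
%ΔI = (3,857 − 3,300)/[(3,300+3,857)/2] = 557/3578.5 ≈ 0.1557.
E_I = %ΔQ/%ΔI ≈ 1.25.
E_I > 1: normal good (luxury).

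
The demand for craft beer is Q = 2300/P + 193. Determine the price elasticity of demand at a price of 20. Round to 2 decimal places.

At P = 20, Q = 308.
dQ/dP = −2300/P² = −5.75.
Point elasticity E = (dQ/dP)·(P/Q) = -5.75 × 20/308 ≈ -0.37.
|E| < 1, so demand is inelastic at this price.

-0.37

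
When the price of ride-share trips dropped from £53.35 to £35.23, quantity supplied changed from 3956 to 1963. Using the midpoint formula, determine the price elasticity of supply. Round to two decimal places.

1.65

%Δq = (1963 − 3956)/[(3956 + 1963)/2] = -1993/2959.5 ≈ -0.6734.
%Δp = (35.23 − 53.35)/[(53.35 + 35.23)/2] = -18.12/44.29 ≈ -0.4091.
Arc elasticity E = %Δq/%Δp ≈ -0.6734/-0.4091 ≈ 1.65.
|E| > 1: supply is elastic over this range.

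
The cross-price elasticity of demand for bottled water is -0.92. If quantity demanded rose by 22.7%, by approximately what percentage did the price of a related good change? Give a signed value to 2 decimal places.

%ΔQ ≈ E × %ΔP_y ⇒ %ΔP_y = %ΔQ / E = (22.7%)/(-0.92) ≈ -24.67%.

-24.67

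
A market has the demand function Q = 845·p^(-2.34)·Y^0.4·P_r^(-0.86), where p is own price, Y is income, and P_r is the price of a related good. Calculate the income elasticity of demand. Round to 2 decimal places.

0.40

For a Cobb–Douglas (constant-elasticity) form Q = A·Y^α·…, the elasticity with respect to Y equals the exponent α at every point.
Here the exponent on Y is 0.4, so the income elasticity of demand is 0.40.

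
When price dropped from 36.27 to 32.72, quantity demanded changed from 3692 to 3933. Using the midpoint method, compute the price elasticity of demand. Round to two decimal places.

%Δq = (3933 − 3692)/[(3692 + 3933)/2] = 241/3812.5 ≈ 0.0632.
%ΔP = (32.72 − 36.27)/[(36.27 + 32.72)/2] = -3.55/34.495 ≈ -0.1029.
Arc elasticity E = %Δq/%ΔP ≈ 0.0632/-0.1029 ≈ -0.61.
|E| < 1: demand is inelastic over this range.

-0.61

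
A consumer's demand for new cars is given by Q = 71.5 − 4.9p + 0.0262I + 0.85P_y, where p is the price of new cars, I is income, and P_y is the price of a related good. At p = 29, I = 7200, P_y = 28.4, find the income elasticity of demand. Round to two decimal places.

1.33

Substituting, Q = 71.5 − 4.9(29) + 0.0262(7200) + 0.85(28.4) = 71.5 − 142.1 + 188.64 + 24.14 = 142.18.
∂Q/∂I = +0.0262, so E_I = 0.0262·(7200/142.18) ≈ 1.33.
E_I > 1: normal good (luxury).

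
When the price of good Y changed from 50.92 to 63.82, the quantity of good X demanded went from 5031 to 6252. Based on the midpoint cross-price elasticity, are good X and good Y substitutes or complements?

%ΔQ_x = (6252 − 5031)/[(5031+6252)/2] = 1221/5641.5 ≈ 0.2164.
%ΔP_y = (63.82 − 50.92)/[(50.92+63.82)/2] ≈ 0.2249.
E_xy = 0.2164/0.2249 ≈ 0.963.
E_xy > 0, so the goods are substitutes.

substitutes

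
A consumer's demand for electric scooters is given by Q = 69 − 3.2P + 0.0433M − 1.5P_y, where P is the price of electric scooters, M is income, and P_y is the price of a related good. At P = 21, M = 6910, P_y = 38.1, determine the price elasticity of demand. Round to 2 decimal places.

-0.28

Evaluating quantity at (P, M, P_y) gives Q = 69 − 3.2(21) + 0.0433(6910) − 1.5(38.1) = 69 − 67.2 + 299.203 − 57.15 = 243.853.
∂Q/∂P = −3.2, so E_p = (−3.2)·(21/243.853) ≈ -0.28.
|E_p| < 1: demand is inelastic.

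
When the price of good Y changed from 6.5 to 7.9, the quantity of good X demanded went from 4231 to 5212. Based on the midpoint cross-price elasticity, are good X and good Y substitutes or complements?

substitutes

%ΔQ_x = (5212 − 4231)/[(4231+5212)/2] = 981/4721.5 ≈ 0.2078.
%ΔP_y = (7.9 − 6.5)/[(6.5+7.9)/2] ≈ 0.1944.
E_xy = 0.2078/0.1944 ≈ 1.069.
E_xy > 0, so the goods are substitutes.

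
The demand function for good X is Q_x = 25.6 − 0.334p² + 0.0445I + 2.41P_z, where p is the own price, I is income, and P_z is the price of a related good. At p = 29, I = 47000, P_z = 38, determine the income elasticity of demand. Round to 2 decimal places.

Substituting, Q_x = 25.6 − 0.334(29)² + 0.0445(47000) + 2.41(38) = 25.6 − 280.894 + 2091.5 + 91.58 = 1927.786.
∂Q_x/∂I = +0.0445, so E_I = 0.0445·(47000/1927.786) ≈ 1.08.
E_I > 1: normal good (luxury).

1.08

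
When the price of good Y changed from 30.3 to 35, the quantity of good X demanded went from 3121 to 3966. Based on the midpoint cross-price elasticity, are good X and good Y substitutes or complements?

substitutes

%ΔQ_x = (3966 − 3121)/[(3121+3966)/2] = 845/3543.5 ≈ 0.2385.
%ΔP_y = (35 − 30.3)/[(30.3+35)/2] ≈ 0.1440.
E_xy = 0.2385/0.1440 ≈ 1.657.
E_xy > 0, so the goods are substitutes.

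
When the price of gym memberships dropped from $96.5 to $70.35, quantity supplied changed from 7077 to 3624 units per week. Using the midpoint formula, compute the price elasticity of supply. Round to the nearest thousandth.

%ΔQ = (3624 − 7077)/[(7077 + 3624)/2] = -3453/5350.5 ≈ -0.6454.
%ΔP = (70.35 − 96.5)/[(96.5 + 70.35)/2] = -26.15/83.425 ≈ -0.3135.
Arc elasticity E = %ΔQ/%ΔP ≈ -0.6454/-0.3135 ≈ 2.059.
|E| > 1: supply is elastic over this range.

2.059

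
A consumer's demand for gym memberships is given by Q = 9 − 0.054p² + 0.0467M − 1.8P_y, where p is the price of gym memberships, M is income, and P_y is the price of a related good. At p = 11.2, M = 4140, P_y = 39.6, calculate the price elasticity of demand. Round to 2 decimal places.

-0.11

Substituting, Q = 9 − 0.054(11.2)² + 0.0467(4140) − 1.8(39.6) = 9 − 6.7738 + 193.338 − 71.28 = 124.2842.
∂Q/∂p = −2·0.054·p = -1.2096, so E_p = -1.2096·(11.2/124.2842) ≈ -0.11.
|E_p| < 1: demand is inelastic.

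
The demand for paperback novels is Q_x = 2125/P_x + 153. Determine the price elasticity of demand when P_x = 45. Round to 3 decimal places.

-0.236

At P_x = 45, Q_x = 200.2222.
dQ_x/dP_x = −2125/P_x² = −1.0494.
Point elasticity E = (dQ_x/dP_x)·(P_x/Q_x) = -1.0494 × 45/200.2222 ≈ -0.236.
|E| < 1, so demand is inelastic at this price.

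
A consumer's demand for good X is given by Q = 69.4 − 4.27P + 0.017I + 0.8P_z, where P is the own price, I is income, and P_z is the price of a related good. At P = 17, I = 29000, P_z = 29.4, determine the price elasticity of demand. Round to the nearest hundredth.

Substituting, Q = 69.4 − 4.27(17) + 0.017(29000) + 0.8(29.4) = 69.4 − 72.59 + 493 + 23.52 = 513.33.
∂Q/∂P = −4.27, so E_p = (−4.27)·(17/513.33) ≈ -0.14.
|E_p| < 1: demand is inelastic.

-0.14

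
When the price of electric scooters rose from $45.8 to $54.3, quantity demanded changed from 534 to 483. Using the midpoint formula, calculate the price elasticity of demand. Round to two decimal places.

%ΔQ = (483 − 534)/[(534 + 483)/2] = -51/508.5 ≈ -0.1003.
%ΔP = (54.3 − 45.8)/[(45.8 + 54.3)/2] = 8.5/50.05 ≈ 0.1698.
Arc elasticity E = %ΔQ/%ΔP ≈ -0.1003/0.1698 ≈ -0.59.
|E| < 1: demand is inelastic over this range.

-0.59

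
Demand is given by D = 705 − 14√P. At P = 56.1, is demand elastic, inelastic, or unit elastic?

At P = 56.1, D = 600.1401.
dD/dP = −14/(2√P) = −14/(2·7.49).
Point elasticity E = (dD/dP)·(P/D) = -0.9346 × 56.1/600.1401 ≈ -0.087.
|E| ≈ 0.087 < 1, so demand is inelastic.

inelastic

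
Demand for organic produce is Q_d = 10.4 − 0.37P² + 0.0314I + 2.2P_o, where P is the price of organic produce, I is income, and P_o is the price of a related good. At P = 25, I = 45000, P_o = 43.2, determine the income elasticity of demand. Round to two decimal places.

First evaluate Q_d: 10.4 − 0.37(25)² + 0.0314(45000) + 2.2(43.2) = 10.4 − 231.25 + 1413 + 95.04 = 1287.19.
∂Q_d/∂I = +0.0314, so E_I = 0.0314·(45000/1287.19) ≈ 1.10.
E_I > 1: normal good (luxury).

1.10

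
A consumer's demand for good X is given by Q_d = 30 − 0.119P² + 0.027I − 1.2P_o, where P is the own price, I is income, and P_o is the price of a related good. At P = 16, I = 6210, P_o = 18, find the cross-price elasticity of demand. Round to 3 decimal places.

Q_d = 30 − 0.119(16)² + 0.027(6210) − 1.2(18) = 30 − 30.464 + 167.67 − 21.6 = 145.606.
∂Q_d/∂P_o = −1.2, so E_xy = -1.2·(18/145.606) ≈ -0.148.
E_xy < 0: the goods are complements.

-0.148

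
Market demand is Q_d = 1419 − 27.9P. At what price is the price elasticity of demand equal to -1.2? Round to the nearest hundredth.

Set −bP/(a − bP) = −1.2 ⇒ bP = 1.2(a − bP) ⇒ bP(1+1.2) = 1.2·a.
P = 1.2·1419/(27.9·2.2) ≈ 27.74.

27.74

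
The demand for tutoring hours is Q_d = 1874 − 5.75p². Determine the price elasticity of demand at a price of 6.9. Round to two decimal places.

At p = 6.9, Q_d = 1600.2425.
dQ_d/dp = −2·5.75·p = −79.35.
Point elasticity E = (dQ_d/dp)·(p/Q_d) = -79.35 × 6.9/1600.2425 ≈ -0.34.
|E| < 1, so demand is inelastic at this price.

-0.34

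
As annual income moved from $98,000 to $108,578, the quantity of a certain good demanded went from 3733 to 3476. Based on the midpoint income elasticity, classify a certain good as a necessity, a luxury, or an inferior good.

%ΔQ = (3476 − 3733)/[(3733+3476)/2] = -257/3604.5 ≈ -0.0713.
%ΔI = (108,578 − 98,000)/[(98,000+108,578)/2] = 10578/103289 ≈ 0.1024.
E_I = %ΔQ/%ΔI ≈ -0.696.
E_I < 0: inferior good.

inferior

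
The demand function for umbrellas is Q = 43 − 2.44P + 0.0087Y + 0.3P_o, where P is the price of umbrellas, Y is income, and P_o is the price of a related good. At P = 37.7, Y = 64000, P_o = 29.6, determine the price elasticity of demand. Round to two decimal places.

-0.18

First evaluate Q: 43 − 2.44(37.7) + 0.0087(64000) + 0.3(29.6) = 43 − 91.988 + 556.8 + 8.88 = 516.692.
∂Q/∂P = −2.44, so E_p = (−2.44)·(37.7/516.692) ≈ -0.18.
|E_p| < 1: demand is inelastic.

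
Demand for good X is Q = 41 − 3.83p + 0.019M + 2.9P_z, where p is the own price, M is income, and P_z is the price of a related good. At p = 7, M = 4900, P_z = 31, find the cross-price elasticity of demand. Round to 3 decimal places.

Q = 41 − 3.83(7) + 0.019(4900) + 2.9(31) = 41 − 26.81 + 93.1 + 89.9 = 197.19.
∂Q/∂P_z = +2.9, so E_xy = 2.9·(31/197.19) ≈ 0.456.
E_xy > 0: the goods are substitutes.

0.456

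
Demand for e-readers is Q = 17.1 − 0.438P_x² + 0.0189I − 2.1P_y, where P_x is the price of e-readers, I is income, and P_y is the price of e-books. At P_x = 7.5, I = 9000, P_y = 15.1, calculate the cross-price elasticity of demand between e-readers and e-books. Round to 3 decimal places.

First evaluate Q: 17.1 − 0.438(7.5)² + 0.0189(9000) − 2.1(15.1) = 17.1 − 24.6375 + 170.1 − 31.71 = 130.8525.
∂Q/∂P_y = −2.1, so E_xy = -2.1·(15.1/130.8525) ≈ -0.242.
E_xy < 0: the goods are complements.

-0.242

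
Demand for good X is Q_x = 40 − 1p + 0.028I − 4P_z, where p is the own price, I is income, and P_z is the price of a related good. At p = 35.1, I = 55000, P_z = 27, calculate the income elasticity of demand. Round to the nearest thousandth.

1.072

Q_x = 40 − 1(35.1) + 0.028(55000) − 4(27) = 40 − 35.1 + 1540 − 108 = 1436.9.
∂Q_x/∂I = +0.028, so E_I = 0.028·(55000/1436.9) ≈ 1.072.
E_I > 1: normal good (luxury).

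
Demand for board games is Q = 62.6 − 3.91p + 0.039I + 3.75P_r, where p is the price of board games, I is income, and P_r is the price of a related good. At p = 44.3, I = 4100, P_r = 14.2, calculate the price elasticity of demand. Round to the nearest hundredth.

-1.69

First evaluate Q: 62.6 − 3.91(44.3) + 0.039(4100) + 3.75(14.2) = 62.6 − 173.213 + 159.9 + 53.25 = 102.537.
∂Q/∂p = −3.91, so E_p = (−3.91)·(44.3/102.537) ≈ -1.69.
|E_p| > 1: demand is elastic.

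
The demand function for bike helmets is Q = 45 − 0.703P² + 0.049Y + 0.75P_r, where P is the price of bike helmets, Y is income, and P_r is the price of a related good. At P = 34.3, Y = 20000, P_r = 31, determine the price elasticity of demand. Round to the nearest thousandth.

Q = 45 − 0.703(34.3)² + 0.049(20000) + 0.75(31) = 45 − 827.0725 + 980 + 23.25 = 221.1775.
∂Q/∂P = −2·0.703·P = -48.2258, so E_p = -48.2258·(34.3/221.1775) ≈ -7.479.
|E_p| > 1: demand is elastic.

-7.479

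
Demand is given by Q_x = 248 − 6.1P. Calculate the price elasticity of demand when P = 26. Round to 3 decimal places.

-1.774

At P = 26, Q_x = 89.4.
dQ_x/dP = −6.1.
Point elasticity E = (dQ_x/dP)·(P/Q_x) = -6.1 × 26/89.4 ≈ -1.774.
|E| > 1, so demand is elastic at this price.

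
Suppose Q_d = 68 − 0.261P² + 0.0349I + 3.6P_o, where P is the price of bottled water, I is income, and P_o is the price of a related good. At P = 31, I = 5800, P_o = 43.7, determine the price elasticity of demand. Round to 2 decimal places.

-2.84

First evaluate Q_d: 68 − 0.261(31)² + 0.0349(5800) + 3.6(43.7) = 68 − 250.821 + 202.42 + 157.32 = 176.919.
∂Q_d/∂P = −2·0.261·P = -16.182, so E_p = -16.182·(31/176.919) ≈ -2.84.
|E_p| > 1: demand is elastic.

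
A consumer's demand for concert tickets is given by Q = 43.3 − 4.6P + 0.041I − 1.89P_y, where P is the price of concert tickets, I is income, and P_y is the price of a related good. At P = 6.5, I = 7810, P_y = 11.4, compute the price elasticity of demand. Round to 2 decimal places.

Evaluating quantity at (P, I, P_y) gives Q = 43.3 − 4.6(6.5) + 0.041(7810) − 1.89(11.4) = 43.3 − 29.9 + 320.21 − 21.546 = 312.064.
∂Q/∂P = −4.6, so E_p = (−4.6)·(6.5/312.064) ≈ -0.10.
|E_p| < 1: demand is inelastic.

-0.10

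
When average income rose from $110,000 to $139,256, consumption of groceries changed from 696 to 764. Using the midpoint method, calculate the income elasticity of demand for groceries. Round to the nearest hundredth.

%ΔQ = (764 − 696)/[(696+764)/2] = 68/730 ≈ 0.0932.
%ΔI = (139,256 − 110,000)/[(110,000+139,256)/2] = 29256/124628 ≈ 0.2347.
E_I = %ΔQ/%ΔI ≈ 0.40.
E_I ∈ (0,1): normal good (necessity).

0.40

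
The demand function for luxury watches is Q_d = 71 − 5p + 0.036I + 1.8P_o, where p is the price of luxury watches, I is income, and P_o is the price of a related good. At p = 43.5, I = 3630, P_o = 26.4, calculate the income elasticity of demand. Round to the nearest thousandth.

First evaluate Q_d: 71 − 5(43.5) + 0.036(3630) + 1.8(26.4) = 71 − 217.5 + 130.68 + 47.52 = 31.7.
∂Q_d/∂I = +0.036, so E_I = 0.036·(3630/31.7) ≈ 4.122.
E_I > 1: normal good (luxury).

4.122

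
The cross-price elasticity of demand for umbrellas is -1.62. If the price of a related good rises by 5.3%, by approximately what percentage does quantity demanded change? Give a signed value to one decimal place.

-8.6

%ΔQ ≈ E × %ΔP_y = (-1.62) × (5.3%) ≈ -8.6%.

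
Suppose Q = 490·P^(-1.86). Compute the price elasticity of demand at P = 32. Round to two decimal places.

-1.86

For a Cobb–Douglas (constant-elasticity) form Q = A·P^α·…, the elasticity with respect to P equals the exponent α at every point.
Here the exponent on P is -1.86, so the price elasticity of demand is -1.86.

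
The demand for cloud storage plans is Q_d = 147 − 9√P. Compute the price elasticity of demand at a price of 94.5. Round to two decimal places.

At P = 94.5, Q_d = 59.51.
dQ_d/dP = −9/(2√P) = −9/(2·9.7211).
Point elasticity E = (dQ_d/dP)·(P/Q_d) = -0.4629 × 94.5/59.51 ≈ -0.74.
|E| < 1, so demand is inelastic at this price.

-0.74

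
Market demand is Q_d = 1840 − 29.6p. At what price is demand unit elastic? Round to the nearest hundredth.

For linear demand Q_d = a − bp, E = −bp/(a − bp). |E| = 1 ⇒ bp = a − bp ⇒ p = a/(2b).
p = 1840/(2·29.6) ≈ 31.08.

31.08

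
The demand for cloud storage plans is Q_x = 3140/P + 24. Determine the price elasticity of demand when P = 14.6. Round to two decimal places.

-0.90

At P = 14.6, Q_x = 239.0685.
dQ_x/dP = −3140/P² = −14.7307.
Point elasticity E = (dQ_x/dP)·(P/Q_x) = -14.7307 × 14.6/239.0685 ≈ -0.90.
|E| < 1, so demand is inelastic at this price.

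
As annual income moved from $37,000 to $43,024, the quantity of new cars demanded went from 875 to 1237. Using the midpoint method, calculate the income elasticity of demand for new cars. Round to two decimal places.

2.28

%ΔQ = (1237 − 875)/[(875+1237)/2] = 362/1056 ≈ 0.3428.
%ΔM = (43,024 − 37,000)/[(37,000+43,024)/2] = 6024/40012 ≈ 0.1506.
E_I = %ΔQ/%ΔM ≈ 2.28.
E_I > 1: normal good (luxury).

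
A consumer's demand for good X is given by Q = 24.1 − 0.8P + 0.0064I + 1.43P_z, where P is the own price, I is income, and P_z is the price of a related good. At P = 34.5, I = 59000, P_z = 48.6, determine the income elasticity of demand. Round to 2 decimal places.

0.85

At the given point, Q = 24.1 − 0.8(34.5) + 0.0064(59000) + 1.43(48.6) = 24.1 − 27.6 + 377.6 + 69.498 = 443.598.
∂Q/∂I = +0.0064, so E_I = 0.0064·(59000/443.598) ≈ 0.85.
E_I ∈ (0,1): normal good (necessity).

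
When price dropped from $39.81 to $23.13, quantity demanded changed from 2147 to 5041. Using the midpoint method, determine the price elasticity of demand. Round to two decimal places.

-1.52

%ΔQ = (5041 − 2147)/[(2147 + 5041)/2] = 2894/3594 ≈ 0.8052.
%Δp = (23.13 − 39.81)/[(39.81 + 23.13)/2] = -16.68/31.47 ≈ -0.5300.
Arc elasticity E = %ΔQ/%Δp ≈ 0.8052/-0.5300 ≈ -1.52.
|E| > 1: demand is elastic over this range.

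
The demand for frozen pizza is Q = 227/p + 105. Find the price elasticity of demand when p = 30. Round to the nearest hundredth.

At p = 30, Q = 112.5667.
dQ/dp = −227/p² = −0.2522.
Point elasticity E = (dQ/dp)·(p/Q) = -0.2522 × 30/112.5667 ≈ -0.07.
|E| < 1, so demand is inelastic at this price.

-0.07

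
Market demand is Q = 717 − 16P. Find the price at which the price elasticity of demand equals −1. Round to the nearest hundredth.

For linear demand Q = a − bP, E = −bP/(a − bP). |E| = 1 ⇒ bP = a − bP ⇒ P = a/(2b).
P = 717/(2·16) ≈ 22.41.

22.41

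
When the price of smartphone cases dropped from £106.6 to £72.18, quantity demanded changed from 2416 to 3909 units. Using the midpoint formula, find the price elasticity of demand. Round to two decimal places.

%ΔQ = (3909 − 2416)/[(2416 + 3909)/2] = 1493/3162.5 ≈ 0.4721.
%ΔP = (72.18 − 106.6)/[(106.6 + 72.18)/2] = -34.42/89.39 ≈ -0.3851.
Arc elasticity E = %ΔQ/%ΔP ≈ 0.4721/-0.3851 ≈ -1.23.
|E| > 1: demand is elastic over this range.

-1.23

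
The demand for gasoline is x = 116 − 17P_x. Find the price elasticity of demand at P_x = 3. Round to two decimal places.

At P_x = 3, x = 65.
dx/dP_x = −17.
Point elasticity E = (dx/dP_x)·(P_x/x) = -17 × 3/65 ≈ -0.78.
|E| < 1, so demand is inelastic at this price.

-0.78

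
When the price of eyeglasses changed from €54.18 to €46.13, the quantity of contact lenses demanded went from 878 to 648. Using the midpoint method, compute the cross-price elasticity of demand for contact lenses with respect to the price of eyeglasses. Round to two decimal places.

%ΔQ_x = (648 − 878)/[(878+648)/2] = -230/763 ≈ -0.3014.
%ΔP_y = (46.13 − 54.18)/[(54.18+46.13)/2] ≈ -0.1605.
E_xy = -0.3014/-0.1605 ≈ 1.88.
E_xy > 0, so contact lenses and eyeglasses are substitutes.

1.88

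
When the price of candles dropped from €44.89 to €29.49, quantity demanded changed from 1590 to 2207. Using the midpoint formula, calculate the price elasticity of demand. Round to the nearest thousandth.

%Δq = (2207 − 1590)/[(1590 + 2207)/2] = 617/1898.5 ≈ 0.3250.
%Δp = (29.49 − 44.89)/[(44.89 + 29.49)/2] = -15.4/37.19 ≈ -0.4141.
Arc elasticity E = %Δq/%Δp ≈ 0.3250/-0.4141 ≈ -0.785.
|E| < 1: demand is inelastic over this range.

-0.785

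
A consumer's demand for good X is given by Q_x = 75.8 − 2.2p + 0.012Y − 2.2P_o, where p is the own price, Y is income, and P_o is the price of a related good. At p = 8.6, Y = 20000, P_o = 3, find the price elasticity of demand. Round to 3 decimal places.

-0.065

Evaluating quantity at (p, Y, P_o) gives Q_x = 75.8 − 2.2(8.6) + 0.012(20000) − 2.2(3) = 75.8 − 18.92 + 240 − 6.6 = 290.28.
∂Q_x/∂p = −2.2, so E_p = (−2.2)·(8.6/290.28) ≈ -0.065.
|E_p| < 1: demand is inelastic.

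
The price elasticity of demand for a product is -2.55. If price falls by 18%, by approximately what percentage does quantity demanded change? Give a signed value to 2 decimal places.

%ΔQ ≈ E × %ΔP = (-2.55) × (-18%) = 45.90%.

45.90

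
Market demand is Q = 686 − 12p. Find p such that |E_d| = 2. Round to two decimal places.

Set −bp/(a − bp) = −2 ⇒ bp = 2(a − bp) ⇒ bp(1+2) = 2·a.
p = 2·686/(12·3) ≈ 38.11.

38.11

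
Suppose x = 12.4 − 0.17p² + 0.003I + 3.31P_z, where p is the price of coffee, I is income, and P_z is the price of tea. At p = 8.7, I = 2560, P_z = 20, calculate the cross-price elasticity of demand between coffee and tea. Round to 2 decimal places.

0.90

First evaluate x: 12.4 − 0.17(8.7)² + 0.003(2560) + 3.31(20) = 12.4 − 12.8673 + 7.68 + 66.2 = 73.4127.
∂x/∂P_z = +3.31, so E_xy = 3.31·(20/73.4127) ≈ 0.90.
E_xy > 0: the goods are substitutes.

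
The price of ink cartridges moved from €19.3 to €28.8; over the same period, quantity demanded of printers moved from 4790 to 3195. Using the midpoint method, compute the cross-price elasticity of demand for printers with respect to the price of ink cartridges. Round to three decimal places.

%ΔQ_x = (3195 − 4790)/[(4790+3195)/2] = -1595/3992.5 ≈ -0.3995.
%ΔP_y = (28.8 − 19.3)/[(19.3+28.8)/2] ≈ 0.3950.
E_xy = -0.3995/0.3950 ≈ -1.011.
E_xy < 0, so printers and ink cartridges are complements.

-1.011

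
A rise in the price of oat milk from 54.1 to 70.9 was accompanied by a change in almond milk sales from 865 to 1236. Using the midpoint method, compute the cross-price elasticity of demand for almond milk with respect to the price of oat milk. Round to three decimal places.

%ΔQ_x = (1236 − 865)/[(865+1236)/2] = 371/1050.5 ≈ 0.3532.
%ΔP_y = (70.9 − 54.1)/[(54.1+70.9)/2] ≈ 0.2688.
E_xy = 0.3532/0.2688 ≈ 1.314.
E_xy > 0, so almond milk and oat milk are substitutes.

1.314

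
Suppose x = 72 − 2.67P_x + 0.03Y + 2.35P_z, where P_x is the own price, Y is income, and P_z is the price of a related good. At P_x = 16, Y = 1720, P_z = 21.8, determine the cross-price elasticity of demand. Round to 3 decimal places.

At the given point, x = 72 − 2.67(16) + 0.03(1720) + 2.35(21.8) = 72 − 42.72 + 51.6 + 51.23 = 132.11.
∂x/∂P_z = +2.35, so E_xy = 2.35·(21.8/132.11) ≈ 0.388.
E_xy > 0: the goods are substitutes.

0.388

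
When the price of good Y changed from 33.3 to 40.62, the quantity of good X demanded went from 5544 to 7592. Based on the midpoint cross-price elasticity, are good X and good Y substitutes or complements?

%ΔQ_x = (7592 − 5544)/[(5544+7592)/2] = 2048/6568 ≈ 0.3118.
%ΔP_y = (40.62 − 33.3)/[(33.3+40.62)/2] ≈ 0.1981.
E_xy = 0.3118/0.1981 ≈ 1.574.
E_xy > 0, so the goods are substitutes.

substitutes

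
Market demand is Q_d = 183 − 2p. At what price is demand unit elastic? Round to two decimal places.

45.75

For linear demand Q_d = a − bp, E = −bp/(a − bp). |E| = 1 ⇒ bp = a − bp ⇒ p = a/(2b).
p = 183/(2·2) = 45.75.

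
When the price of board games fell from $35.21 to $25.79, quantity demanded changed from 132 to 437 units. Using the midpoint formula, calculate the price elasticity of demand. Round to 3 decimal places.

%ΔQ = (437 − 132)/[(132 + 437)/2] = 305/284.5 ≈ 1.0721.
%ΔP = (25.79 − 35.21)/[(35.21 + 25.79)/2] = -9.42/30.5 ≈ -0.3089.
Arc elasticity E = %ΔQ/%ΔP ≈ 1.0721/-0.3089 ≈ -3.471.
|E| > 1: demand is elastic over this range.

-3.471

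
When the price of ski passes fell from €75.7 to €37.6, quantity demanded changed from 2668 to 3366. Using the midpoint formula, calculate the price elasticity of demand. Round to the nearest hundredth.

%Δq = (3366 − 2668)/[(2668 + 3366)/2] = 698/3017 ≈ 0.2314.
%Δp = (37.6 − 75.7)/[(75.7 + 37.6)/2] = -38.1/56.65 ≈ -0.6726.
Arc elasticity E = %Δq/%Δp ≈ 0.2314/-0.6726 ≈ -0.34.
|E| < 1: demand is inelastic over this range.

-0.34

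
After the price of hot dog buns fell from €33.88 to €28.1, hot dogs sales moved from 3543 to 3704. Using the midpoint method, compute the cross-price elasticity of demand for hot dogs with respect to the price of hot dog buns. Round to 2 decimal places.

%ΔQ_x = (3704 − 3543)/[(3543+3704)/2] = 161/3623.5 ≈ 0.0444.
%ΔP_y = (28.1 − 33.88)/[(33.88+28.1)/2] ≈ -0.1865.
E_xy = 0.0444/-0.1865 ≈ -0.24.
E_xy < 0, so hot dogs and hot dog buns are complements.

-0.24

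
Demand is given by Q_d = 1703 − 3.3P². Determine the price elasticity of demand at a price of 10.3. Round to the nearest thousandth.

At P = 10.3, Q_d = 1352.903.
dQ_d/dP = −2·3.3·P = −67.98.
Point elasticity E = (dQ_d/dP)·(P/Q_d) = -67.98 × 10.3/1352.903 ≈ -0.518.
|E| < 1, so demand is inelastic at this price.

-0.518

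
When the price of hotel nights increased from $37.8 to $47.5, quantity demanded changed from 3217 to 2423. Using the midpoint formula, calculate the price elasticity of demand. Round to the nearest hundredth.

%ΔQ = (2423 − 3217)/[(3217 + 2423)/2] = -794/2820 ≈ -0.2816.
%ΔP = (47.5 − 37.8)/[(37.8 + 47.5)/2] = 9.7/42.65 ≈ 0.2274.
Arc elasticity E = %ΔQ/%ΔP ≈ -0.2816/0.2274 ≈ -1.24.
|E| > 1: demand is elastic over this range.

-1.24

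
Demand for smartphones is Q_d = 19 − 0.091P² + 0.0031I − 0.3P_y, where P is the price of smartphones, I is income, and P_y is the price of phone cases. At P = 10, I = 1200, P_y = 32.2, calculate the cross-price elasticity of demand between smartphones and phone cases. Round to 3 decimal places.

-2.439

Substituting, Q_d = 19 − 0.091(10)² + 0.0031(1200) − 0.3(32.2) = 19 − 9.1 + 3.72 − 9.66 = 3.96.
∂Q_d/∂P_y = −0.3, so E_xy = -0.3·(32.2/3.96) ≈ -2.439.
E_xy < 0: the goods are complements.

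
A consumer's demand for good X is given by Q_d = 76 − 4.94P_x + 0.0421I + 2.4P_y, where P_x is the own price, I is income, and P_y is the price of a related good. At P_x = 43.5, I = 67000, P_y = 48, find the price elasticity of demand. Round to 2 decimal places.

-0.08

At the given point, Q_d = 76 − 4.94(43.5) + 0.0421(67000) + 2.4(48) = 76 − 214.89 + 2820.7 + 115.2 = 2797.01.
∂Q_d/∂P_x = −4.94, so E_p = (−4.94)·(43.5/2797.01) ≈ -0.08.
|E_p| < 1: demand is inelastic.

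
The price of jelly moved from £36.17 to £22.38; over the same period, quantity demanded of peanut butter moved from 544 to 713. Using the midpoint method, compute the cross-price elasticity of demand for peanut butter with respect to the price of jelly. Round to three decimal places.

%ΔQ_x = (713 − 544)/[(544+713)/2] = 169/628.5 ≈ 0.2689.
%ΔP_y = (22.38 − 36.17)/[(36.17+22.38)/2] ≈ -0.4711.
E_xy = 0.2689/-0.4711 ≈ -0.571.
E_xy < 0, so peanut butter and jelly are complements.

-0.571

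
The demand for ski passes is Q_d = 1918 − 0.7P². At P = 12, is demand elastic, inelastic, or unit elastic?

At P = 12, Q_d = 1817.2.
dQ_d/dP = −2·0.7·P = −16.8.
Point elasticity E = (dQ_d/dP)·(P/Q_d) = -16.8 × 12/1817.2 ≈ -0.111.
|E| ≈ 0.111 < 1, so demand is inelastic.

inelastic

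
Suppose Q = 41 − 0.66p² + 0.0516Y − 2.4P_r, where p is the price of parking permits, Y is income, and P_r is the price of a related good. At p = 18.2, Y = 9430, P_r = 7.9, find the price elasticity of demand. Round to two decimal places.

Substituting, Q = 41 − 0.66(18.2)² + 0.0516(9430) − 2.4(7.9) = 41 − 218.6184 + 486.588 − 18.96 = 290.0096.
∂Q/∂p = −2·0.66·p = -24.024, so E_p = -24.024·(18.2/290.0096) ≈ -1.51.
|E_p| > 1: demand is elastic.

-1.51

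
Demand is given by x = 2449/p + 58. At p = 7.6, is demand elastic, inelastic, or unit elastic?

At p = 7.6, x = 380.2368.
dx/dp = −2449/p² = −42.3996.
Point elasticity E = (dx/dp)·(p/x) = -42.3996 × 7.6/380.2368 ≈ -0.847.
|E| ≈ 0.847 < 1, so demand is inelastic.

inelastic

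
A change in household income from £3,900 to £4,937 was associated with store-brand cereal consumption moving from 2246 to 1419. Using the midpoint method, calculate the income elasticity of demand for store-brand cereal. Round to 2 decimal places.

%ΔQ = (1419 − 2246)/[(2246+1419)/2] = -827/1832.5 ≈ -0.4513.
%ΔM = (4,937 − 3,900)/[(3,900+4,937)/2] = 1037/4418.5 ≈ 0.2347.
E_I = %ΔQ/%ΔM ≈ -1.92.
E_I < 0: inferior good.

-1.92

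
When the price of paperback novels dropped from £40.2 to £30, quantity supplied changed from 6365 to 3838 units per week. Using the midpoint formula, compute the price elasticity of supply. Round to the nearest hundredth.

1.70

%Δq = (3838 − 6365)/[(6365 + 3838)/2] = -2527/5101.5 ≈ -0.4953.
%Δp = (30 − 40.2)/[(40.2 + 30)/2] = -10.2/35.1 ≈ -0.2906.
Arc elasticity E = %Δq/%Δp ≈ -0.4953/-0.2906 ≈ 1.70.
|E| > 1: supply is elastic over this range.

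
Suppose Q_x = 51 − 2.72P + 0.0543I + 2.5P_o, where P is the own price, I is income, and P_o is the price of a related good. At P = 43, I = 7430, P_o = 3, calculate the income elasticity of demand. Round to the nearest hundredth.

1.17

Evaluating quantity at (P, I, P_o) gives Q_x = 51 − 2.72(43) + 0.0543(7430) + 2.5(3) = 51 − 116.96 + 403.449 + 7.5 = 344.989.
∂Q_x/∂I = +0.0543, so E_I = 0.0543·(7430/344.989) ≈ 1.17.
E_I > 1: normal good (luxury).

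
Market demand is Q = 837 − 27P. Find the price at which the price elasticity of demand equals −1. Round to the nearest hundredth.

15.50

For linear demand Q = a − bP, E = −bP/(a − bP). |E| = 1 ⇒ bP = a − bP ⇒ P = a/(2b).
P = 837/(2·27) = 15.50.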